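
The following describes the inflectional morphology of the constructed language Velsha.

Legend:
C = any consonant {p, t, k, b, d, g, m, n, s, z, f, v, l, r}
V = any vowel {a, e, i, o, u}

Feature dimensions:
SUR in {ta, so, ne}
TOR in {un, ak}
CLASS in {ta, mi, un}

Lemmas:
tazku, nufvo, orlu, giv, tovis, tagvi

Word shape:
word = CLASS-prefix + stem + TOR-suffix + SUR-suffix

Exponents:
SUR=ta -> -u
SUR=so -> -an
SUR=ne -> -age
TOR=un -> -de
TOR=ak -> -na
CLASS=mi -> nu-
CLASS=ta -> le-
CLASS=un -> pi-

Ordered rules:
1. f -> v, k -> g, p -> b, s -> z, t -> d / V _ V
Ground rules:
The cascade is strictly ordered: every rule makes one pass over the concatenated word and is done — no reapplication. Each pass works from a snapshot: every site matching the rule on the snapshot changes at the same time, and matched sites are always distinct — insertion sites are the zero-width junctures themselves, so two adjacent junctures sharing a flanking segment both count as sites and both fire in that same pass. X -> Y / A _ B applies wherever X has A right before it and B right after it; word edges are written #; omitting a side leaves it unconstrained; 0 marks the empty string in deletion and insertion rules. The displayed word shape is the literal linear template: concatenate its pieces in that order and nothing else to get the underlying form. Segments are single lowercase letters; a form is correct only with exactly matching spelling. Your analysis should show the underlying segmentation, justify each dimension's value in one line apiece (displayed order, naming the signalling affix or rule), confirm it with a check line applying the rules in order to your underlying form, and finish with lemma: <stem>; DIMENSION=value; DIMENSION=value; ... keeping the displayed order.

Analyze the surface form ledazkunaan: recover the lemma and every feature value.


underlying: le-tazku-na-an
SUR=so - signalled by the affix -an
TOR=ak - signalled by the affix -na
CLASS=ta - signalled by the affix le-
check: letazkunaan -> ledazkunaan
lemma: tazku; SUR=so; TOR=ak; CLASS=ta


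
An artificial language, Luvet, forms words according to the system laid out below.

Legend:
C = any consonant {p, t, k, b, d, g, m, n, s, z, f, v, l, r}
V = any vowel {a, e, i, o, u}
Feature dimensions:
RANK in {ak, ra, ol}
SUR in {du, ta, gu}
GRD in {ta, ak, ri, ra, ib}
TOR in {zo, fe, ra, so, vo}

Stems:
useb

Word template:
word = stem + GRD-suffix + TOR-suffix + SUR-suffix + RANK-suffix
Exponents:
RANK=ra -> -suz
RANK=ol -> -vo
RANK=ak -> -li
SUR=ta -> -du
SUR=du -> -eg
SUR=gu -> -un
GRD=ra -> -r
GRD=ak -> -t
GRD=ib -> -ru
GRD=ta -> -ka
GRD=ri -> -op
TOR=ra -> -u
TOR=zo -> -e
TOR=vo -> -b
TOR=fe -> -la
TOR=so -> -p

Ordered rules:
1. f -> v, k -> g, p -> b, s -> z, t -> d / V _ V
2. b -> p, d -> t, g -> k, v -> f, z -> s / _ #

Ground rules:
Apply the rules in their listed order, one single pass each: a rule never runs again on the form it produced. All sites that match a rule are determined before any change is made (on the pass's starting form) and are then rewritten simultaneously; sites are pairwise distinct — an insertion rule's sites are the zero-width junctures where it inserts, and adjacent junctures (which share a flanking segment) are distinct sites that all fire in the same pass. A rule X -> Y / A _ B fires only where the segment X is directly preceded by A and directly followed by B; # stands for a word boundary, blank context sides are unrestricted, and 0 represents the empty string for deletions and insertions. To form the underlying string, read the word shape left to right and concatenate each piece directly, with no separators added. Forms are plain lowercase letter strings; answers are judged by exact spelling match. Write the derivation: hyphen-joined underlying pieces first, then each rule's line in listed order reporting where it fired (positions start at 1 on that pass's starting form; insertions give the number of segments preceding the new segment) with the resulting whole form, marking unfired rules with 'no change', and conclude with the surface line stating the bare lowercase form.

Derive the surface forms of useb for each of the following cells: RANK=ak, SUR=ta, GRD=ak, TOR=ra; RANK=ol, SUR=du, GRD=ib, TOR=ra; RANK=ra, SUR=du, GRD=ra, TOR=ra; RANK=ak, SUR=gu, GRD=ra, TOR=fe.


cell RANK=ak, SUR=ta, GRD=ak, TOR=ra:
underlying: useb-t-u-du-li
1. f -> v, k -> g, p -> b, s -> z, t -> d / V _ V: fires at position(s) 2: uzebtuduli
2. b -> p, d -> t, g -> k, v -> f, z -> s / _ #: no change
surface: uzebtuduli

cell RANK=ol, SUR=du, GRD=ib, TOR=ra:
underlying: useb-ru-u-eg-vo
1. f -> v, k -> g, p -> b, s -> z, t -> d / V _ V: fires at position(s) 2: uzebruuegvo
2. b -> p, d -> t, g -> k, v -> f, z -> s / _ #: no change
surface: uzebruuegvo

cell RANK=ra, SUR=du, GRD=ra, TOR=ra:
underlying: useb-r-u-eg-suz
1. f -> v, k -> g, p -> b, s -> z, t -> d / V _ V: fires at position(s) 2: uzebruegsuz
2. b -> p, d -> t, g -> k, v -> f, z -> s / _ #: fires at position(s) 11: uzebruegsus
surface: uzebruegsus

cell RANK=ak, SUR=gu, GRD=ra, TOR=fe:
underlying: useb-r-la-un-li
1. f -> v, k -> g, p -> b, s -> z, t -> d / V _ V: fires at position(s) 2: uzebrlaunli
2. b -> p, d -> t, g -> k, v -> f, z -> s / _ #: no change
surface: uzebrlaunli


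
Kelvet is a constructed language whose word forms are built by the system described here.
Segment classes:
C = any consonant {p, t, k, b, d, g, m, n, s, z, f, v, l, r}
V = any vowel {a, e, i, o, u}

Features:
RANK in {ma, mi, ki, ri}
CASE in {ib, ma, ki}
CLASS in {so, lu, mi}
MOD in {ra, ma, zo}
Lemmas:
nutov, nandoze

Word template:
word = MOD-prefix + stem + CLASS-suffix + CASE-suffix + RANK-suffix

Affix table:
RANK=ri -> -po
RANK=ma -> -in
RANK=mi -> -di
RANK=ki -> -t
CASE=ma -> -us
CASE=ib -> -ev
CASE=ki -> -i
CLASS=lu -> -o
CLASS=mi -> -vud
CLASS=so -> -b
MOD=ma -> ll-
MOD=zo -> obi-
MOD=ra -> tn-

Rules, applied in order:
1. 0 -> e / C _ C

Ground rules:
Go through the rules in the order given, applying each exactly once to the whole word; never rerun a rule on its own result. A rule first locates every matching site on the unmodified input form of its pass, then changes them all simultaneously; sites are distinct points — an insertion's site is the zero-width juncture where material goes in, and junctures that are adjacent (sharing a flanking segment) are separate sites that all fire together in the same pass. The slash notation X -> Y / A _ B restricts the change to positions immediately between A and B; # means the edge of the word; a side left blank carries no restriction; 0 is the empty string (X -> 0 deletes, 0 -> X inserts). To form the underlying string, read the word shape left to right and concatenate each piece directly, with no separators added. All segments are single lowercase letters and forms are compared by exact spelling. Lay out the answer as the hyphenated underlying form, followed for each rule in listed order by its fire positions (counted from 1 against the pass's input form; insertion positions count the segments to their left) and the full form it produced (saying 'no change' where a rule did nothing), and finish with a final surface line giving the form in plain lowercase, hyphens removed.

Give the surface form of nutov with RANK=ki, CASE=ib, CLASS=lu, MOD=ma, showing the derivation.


underlying: ll-nutov-o-ev-t
1. 0 -> e / C _ C: inserts after position(s) 1, 2, 10: lelenutovoevet
surface: lelenutovoevet


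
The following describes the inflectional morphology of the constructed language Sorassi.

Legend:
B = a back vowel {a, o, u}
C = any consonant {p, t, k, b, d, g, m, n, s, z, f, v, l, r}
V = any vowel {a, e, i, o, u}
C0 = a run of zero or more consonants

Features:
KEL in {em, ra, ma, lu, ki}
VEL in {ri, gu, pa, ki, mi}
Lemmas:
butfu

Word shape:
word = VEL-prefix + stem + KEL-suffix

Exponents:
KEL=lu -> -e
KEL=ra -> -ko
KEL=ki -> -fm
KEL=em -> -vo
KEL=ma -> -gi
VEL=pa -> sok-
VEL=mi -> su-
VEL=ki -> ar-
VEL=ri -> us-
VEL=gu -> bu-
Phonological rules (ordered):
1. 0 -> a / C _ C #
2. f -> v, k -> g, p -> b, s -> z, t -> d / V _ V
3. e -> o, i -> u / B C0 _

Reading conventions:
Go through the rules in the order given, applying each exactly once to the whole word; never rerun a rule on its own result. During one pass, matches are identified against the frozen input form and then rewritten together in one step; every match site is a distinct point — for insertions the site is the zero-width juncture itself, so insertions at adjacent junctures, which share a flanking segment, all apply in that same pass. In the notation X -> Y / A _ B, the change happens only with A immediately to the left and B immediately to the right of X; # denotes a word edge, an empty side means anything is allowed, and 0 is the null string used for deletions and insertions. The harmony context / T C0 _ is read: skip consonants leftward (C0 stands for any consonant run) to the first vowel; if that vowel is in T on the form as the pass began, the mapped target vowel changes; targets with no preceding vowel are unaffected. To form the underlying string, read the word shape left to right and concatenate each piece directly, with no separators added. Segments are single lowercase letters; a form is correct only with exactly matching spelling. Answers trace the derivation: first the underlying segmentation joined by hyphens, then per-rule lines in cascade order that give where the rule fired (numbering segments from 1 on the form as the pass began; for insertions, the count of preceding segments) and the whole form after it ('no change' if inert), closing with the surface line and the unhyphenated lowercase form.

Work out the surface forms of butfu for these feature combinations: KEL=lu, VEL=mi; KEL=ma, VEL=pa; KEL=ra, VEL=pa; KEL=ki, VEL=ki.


cell KEL=lu, VEL=mi:
underlying: su-butfu-e
1. 0 -> a / C _ C #: no change
2. f -> v, k -> g, p -> b, s -> z, t -> d / V _ V: no change
3. e -> o, i -> u / B C0 _: fires at position(s) 8: subutfuo
surface: subutfuo

cell KEL=ma, VEL=pa:
underlying: sok-butfu-gi
1. 0 -> a / C _ C #: no change
2. f -> v, k -> g, p -> b, s -> z, t -> d / V _ V: no change
3. e -> o, i -> u / B C0 _: fires at position(s) 10: sokbutfugu
surface: sokbutfugu

cell KEL=ra, VEL=pa:
underlying: sok-butfu-ko
1. 0 -> a / C _ C #: no change
2. f -> v, k -> g, p -> b, s -> z, t -> d / V _ V: fires at position(s) 9: sokbutfugo
3. e -> o, i -> u / B C0 _: no change
surface: sokbutfugo

cell KEL=ki, VEL=ki:
underlying: ar-butfu-fm
1. 0 -> a / C _ C #: inserts after position(s) 8: arbutfufam
2. f -> v, k -> g, p -> b, s -> z, t -> d / V _ V: fires at position(s) 8: arbutfuvam
3. e -> o, i -> u / B C0 _: no change
surface: arbutfuvam


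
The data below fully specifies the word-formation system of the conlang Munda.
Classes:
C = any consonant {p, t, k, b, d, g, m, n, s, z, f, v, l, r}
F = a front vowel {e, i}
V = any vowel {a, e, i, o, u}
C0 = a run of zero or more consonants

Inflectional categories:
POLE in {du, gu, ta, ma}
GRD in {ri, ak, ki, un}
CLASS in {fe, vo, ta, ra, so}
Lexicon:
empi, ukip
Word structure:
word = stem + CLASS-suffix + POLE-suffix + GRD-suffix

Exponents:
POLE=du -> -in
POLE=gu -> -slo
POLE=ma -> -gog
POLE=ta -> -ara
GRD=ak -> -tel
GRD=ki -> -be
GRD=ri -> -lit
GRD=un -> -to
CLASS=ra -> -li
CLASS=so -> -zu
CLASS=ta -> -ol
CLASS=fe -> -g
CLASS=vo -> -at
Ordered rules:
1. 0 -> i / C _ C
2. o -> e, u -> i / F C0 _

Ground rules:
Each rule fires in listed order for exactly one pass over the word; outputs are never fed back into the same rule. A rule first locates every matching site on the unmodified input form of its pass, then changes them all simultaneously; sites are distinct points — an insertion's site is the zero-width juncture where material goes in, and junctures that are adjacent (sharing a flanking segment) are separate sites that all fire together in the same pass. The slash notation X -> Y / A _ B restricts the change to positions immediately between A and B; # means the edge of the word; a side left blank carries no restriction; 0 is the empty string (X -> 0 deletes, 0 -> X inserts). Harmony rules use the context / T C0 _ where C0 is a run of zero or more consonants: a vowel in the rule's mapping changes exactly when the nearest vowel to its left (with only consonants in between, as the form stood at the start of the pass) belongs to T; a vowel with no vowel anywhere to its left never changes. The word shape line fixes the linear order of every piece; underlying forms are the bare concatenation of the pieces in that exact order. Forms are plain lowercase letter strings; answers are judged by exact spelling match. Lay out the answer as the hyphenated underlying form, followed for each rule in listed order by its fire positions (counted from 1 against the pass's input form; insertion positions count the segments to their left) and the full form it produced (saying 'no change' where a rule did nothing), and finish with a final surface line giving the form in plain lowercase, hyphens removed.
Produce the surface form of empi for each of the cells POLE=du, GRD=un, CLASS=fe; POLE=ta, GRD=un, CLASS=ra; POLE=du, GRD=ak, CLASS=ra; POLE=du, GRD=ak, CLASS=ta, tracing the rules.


cell POLE=du, GRD=un, CLASS=fe:
underlying: empi-g-in-to
1. 0 -> i / C _ C: inserts after position(s) 2, 7: emipiginito
2. o -> e, u -> i / F C0 _: fires at position(s) 11: emipiginite
surface: emipiginite

cell POLE=ta, GRD=un, CLASS=ra:
underlying: empi-li-ara-to
1. 0 -> i / C _ C: inserts after position(s) 2: emipiliarato
2. o -> e, u -> i / F C0 _: no change
surface: emipiliarato

cell POLE=du, GRD=ak, CLASS=ra:
underlying: empi-li-in-tel
1. 0 -> i / C _ C: inserts after position(s) 2, 8: emipiliinitel
2. o -> e, u -> i / F C0 _: no change
surface: emipiliinitel

cell POLE=du, GRD=ak, CLASS=ta:
underlying: empi-ol-in-tel
1. 0 -> i / C _ C: inserts after position(s) 2, 8: emipiolinitel
2. o -> e, u -> i / F C0 _: fires at position(s) 6: emipielinitel
surface: emipielinitel


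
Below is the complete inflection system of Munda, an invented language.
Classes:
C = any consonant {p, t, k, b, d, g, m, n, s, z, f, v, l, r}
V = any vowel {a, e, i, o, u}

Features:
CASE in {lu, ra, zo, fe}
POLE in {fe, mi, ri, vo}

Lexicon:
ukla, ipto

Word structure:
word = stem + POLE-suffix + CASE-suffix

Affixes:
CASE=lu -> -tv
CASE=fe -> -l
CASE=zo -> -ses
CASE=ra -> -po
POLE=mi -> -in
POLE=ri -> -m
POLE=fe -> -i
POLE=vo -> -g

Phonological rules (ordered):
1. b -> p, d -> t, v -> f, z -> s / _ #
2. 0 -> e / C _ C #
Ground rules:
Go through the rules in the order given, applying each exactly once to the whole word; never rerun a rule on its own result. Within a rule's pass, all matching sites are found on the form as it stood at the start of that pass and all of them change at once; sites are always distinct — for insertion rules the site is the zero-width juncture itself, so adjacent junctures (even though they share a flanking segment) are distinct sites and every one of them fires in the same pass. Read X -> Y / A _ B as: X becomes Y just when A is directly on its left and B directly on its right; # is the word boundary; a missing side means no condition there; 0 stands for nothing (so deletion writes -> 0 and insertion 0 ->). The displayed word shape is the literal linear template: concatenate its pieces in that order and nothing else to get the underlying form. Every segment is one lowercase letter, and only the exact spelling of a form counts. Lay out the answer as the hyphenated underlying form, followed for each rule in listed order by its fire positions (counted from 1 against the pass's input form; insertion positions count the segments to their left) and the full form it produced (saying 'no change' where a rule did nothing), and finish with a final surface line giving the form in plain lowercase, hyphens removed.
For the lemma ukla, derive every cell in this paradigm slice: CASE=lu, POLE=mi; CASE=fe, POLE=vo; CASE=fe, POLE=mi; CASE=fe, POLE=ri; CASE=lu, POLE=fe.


cell CASE=lu, POLE=mi:
underlying: ukla-in-tv
1. b -> p, d -> t, v -> f, z -> s / _ #: fires at position(s) 8: uklaintf
2. 0 -> e / C _ C #: inserts after position(s) 7: uklaintef
surface: uklaintef

cell CASE=fe, POLE=vo:
underlying: ukla-g-l
1. b -> p, d -> t, v -> f, z -> s / _ #: no change
2. 0 -> e / C _ C #: inserts after position(s) 5: uklagel
surface: uklagel

cell CASE=fe, POLE=mi:
underlying: ukla-in-l
1. b -> p, d -> t, v -> f, z -> s / _ #: no change
2. 0 -> e / C _ C #: inserts after position(s) 6: uklainel
surface: uklainel

cell CASE=fe, POLE=ri:
underlying: ukla-m-l
1. b -> p, d -> t, v -> f, z -> s / _ #: no change
2. 0 -> e / C _ C #: inserts after position(s) 5: uklamel
surface: uklamel

cell CASE=lu, POLE=fe:
underlying: ukla-i-tv
1. b -> p, d -> t, v -> f, z -> s / _ #: fires at position(s) 7: uklaitf
2. 0 -> e / C _ C #: inserts after position(s) 6: uklaitef
surface: uklaitef


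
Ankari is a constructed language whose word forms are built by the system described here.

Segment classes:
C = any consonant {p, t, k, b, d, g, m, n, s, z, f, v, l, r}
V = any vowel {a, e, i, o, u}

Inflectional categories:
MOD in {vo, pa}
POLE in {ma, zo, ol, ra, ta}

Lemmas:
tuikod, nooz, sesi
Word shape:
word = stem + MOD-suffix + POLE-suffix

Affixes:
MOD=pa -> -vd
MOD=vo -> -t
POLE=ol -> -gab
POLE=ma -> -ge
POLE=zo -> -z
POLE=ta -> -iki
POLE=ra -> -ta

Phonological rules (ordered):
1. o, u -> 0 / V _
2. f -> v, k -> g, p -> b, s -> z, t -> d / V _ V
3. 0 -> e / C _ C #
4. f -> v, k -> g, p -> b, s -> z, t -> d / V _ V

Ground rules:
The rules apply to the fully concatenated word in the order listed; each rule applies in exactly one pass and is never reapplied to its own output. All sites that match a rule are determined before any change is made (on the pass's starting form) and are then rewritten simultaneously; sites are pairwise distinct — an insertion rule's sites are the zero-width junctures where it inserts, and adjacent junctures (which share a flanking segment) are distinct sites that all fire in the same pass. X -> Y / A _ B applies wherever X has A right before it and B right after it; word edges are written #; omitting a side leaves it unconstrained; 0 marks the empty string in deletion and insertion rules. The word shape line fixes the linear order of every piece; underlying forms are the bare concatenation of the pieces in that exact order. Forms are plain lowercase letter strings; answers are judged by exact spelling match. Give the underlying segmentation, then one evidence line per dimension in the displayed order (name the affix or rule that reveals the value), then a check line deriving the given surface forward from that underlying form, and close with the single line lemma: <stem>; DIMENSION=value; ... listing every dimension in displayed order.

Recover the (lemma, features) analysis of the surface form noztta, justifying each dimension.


underlying: nooz-t-ta
MOD=vo - signalled by the affix -t
POLE=ra - signalled by the affix -ta
check: nooztta -> noztta -> noztta -> noztta -> noztta
lemma: nooz; MOD=vo; POLE=ra


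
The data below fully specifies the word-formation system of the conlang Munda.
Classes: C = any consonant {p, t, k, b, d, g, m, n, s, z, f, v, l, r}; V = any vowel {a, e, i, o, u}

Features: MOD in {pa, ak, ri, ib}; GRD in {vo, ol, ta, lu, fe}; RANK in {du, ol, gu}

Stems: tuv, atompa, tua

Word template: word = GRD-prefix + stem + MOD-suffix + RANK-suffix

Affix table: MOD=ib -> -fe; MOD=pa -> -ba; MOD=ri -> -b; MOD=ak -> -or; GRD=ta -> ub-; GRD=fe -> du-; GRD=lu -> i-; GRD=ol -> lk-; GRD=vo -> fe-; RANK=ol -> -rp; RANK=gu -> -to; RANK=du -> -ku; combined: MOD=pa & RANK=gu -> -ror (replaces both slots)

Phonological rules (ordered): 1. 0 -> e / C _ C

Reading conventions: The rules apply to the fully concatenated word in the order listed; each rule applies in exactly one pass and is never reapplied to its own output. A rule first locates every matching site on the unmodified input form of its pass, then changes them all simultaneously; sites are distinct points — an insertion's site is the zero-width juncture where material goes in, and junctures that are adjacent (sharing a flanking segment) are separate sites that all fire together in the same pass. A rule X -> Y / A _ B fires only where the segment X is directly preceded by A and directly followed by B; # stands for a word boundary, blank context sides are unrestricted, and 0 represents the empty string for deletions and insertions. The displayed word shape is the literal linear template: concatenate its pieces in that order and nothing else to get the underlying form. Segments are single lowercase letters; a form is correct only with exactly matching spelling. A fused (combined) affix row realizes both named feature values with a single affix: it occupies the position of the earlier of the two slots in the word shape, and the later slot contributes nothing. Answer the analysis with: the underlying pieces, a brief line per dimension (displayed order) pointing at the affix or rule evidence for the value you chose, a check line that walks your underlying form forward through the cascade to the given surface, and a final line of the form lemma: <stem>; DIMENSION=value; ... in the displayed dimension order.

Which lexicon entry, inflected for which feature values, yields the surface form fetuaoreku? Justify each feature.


underlying: fe-tua-or-ku
MOD=ak - signalled by the affix -or
GRD=vo - signalled by the affix fe-
RANK=du - signalled by the affix -ku
check: fetuaorku -> fetuaoreku
lemma: tua; MOD=ak; GRD=vo; RANK=du


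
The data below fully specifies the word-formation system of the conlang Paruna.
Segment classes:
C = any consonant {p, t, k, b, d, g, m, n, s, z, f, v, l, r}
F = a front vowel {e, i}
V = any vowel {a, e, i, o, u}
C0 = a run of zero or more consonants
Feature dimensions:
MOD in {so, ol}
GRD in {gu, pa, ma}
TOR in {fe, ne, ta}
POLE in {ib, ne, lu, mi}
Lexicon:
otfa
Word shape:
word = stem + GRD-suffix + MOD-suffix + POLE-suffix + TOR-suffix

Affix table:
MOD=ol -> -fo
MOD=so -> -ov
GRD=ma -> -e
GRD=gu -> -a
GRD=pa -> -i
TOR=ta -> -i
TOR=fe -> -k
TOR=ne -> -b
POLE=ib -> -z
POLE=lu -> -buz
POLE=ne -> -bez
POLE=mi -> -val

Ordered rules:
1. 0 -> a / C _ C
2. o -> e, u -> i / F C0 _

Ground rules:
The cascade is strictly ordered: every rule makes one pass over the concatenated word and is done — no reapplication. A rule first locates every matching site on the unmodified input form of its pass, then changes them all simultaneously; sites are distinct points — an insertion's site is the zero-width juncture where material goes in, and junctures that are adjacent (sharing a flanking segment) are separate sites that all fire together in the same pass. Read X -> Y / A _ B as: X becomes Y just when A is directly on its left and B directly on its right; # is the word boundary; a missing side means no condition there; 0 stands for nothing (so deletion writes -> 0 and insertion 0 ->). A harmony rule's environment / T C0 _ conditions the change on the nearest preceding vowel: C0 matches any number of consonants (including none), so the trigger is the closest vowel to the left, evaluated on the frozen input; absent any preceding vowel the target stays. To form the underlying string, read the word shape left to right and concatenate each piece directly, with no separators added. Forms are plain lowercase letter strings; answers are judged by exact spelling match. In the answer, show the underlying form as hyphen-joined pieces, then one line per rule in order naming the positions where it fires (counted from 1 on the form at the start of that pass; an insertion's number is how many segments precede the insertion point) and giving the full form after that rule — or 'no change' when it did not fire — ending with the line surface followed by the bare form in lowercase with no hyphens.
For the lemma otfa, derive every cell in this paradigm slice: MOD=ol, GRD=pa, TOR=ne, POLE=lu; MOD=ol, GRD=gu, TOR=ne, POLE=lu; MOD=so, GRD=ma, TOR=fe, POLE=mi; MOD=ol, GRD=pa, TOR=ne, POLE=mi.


cell MOD=ol, GRD=pa, TOR=ne, POLE=lu:
underlying: otfa-i-fo-buz-b
1. 0 -> a / C _ C: inserts after position(s) 2, 10: otafaifobuzab
2. o -> e, u -> i / F C0 _: fires at position(s) 8: otafaifebuzab
surface: otafaifebuzab

cell MOD=ol, GRD=gu, TOR=ne, POLE=lu:
underlying: otfa-a-fo-buz-b
1. 0 -> a / C _ C: inserts after position(s) 2, 10: otafaafobuzab
2. o -> e, u -> i / F C0 _: no change
surface: otafaafobuzab

cell MOD=so, GRD=ma, TOR=fe, POLE=mi:
underlying: otfa-e-ov-val-k
1. 0 -> a / C _ C: inserts after position(s) 2, 7, 10: otafaeovavalak
2. o -> e, u -> i / F C0 _: fires at position(s) 7: otafaeevavalak
surface: otafaeevavalak

cell MOD=ol, GRD=pa, TOR=ne, POLE=mi:
underlying: otfa-i-fo-val-b
1. 0 -> a / C _ C: inserts after position(s) 2, 10: otafaifovalab
2. o -> e, u -> i / F C0 _: fires at position(s) 8: otafaifevalab
surface: otafaifevalab


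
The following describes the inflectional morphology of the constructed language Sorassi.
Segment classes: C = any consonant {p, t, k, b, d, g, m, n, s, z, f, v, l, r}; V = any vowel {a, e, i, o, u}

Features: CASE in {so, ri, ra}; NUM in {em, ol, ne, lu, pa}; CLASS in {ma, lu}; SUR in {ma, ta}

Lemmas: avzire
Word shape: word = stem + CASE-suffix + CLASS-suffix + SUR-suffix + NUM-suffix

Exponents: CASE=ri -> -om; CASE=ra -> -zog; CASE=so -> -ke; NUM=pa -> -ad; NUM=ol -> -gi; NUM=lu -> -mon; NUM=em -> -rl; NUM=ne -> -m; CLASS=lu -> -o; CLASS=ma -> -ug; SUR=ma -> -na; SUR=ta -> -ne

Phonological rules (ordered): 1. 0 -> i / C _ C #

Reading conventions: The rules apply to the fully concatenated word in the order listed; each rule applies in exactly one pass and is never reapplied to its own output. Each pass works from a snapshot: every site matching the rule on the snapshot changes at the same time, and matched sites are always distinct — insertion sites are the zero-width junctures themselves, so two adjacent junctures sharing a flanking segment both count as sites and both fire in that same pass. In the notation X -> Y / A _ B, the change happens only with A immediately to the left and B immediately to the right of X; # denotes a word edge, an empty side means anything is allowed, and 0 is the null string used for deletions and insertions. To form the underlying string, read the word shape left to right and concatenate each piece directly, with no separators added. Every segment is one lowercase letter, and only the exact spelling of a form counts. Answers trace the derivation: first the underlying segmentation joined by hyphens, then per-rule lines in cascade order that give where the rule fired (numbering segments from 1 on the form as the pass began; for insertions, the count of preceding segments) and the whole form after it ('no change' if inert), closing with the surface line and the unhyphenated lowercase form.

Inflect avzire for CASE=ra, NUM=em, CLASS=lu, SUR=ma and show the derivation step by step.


underlying: avzire-zog-o-na-rl
1. 0 -> i / C _ C #: inserts after position(s) 13: avzirezogonaril
surface: avzirezogonaril


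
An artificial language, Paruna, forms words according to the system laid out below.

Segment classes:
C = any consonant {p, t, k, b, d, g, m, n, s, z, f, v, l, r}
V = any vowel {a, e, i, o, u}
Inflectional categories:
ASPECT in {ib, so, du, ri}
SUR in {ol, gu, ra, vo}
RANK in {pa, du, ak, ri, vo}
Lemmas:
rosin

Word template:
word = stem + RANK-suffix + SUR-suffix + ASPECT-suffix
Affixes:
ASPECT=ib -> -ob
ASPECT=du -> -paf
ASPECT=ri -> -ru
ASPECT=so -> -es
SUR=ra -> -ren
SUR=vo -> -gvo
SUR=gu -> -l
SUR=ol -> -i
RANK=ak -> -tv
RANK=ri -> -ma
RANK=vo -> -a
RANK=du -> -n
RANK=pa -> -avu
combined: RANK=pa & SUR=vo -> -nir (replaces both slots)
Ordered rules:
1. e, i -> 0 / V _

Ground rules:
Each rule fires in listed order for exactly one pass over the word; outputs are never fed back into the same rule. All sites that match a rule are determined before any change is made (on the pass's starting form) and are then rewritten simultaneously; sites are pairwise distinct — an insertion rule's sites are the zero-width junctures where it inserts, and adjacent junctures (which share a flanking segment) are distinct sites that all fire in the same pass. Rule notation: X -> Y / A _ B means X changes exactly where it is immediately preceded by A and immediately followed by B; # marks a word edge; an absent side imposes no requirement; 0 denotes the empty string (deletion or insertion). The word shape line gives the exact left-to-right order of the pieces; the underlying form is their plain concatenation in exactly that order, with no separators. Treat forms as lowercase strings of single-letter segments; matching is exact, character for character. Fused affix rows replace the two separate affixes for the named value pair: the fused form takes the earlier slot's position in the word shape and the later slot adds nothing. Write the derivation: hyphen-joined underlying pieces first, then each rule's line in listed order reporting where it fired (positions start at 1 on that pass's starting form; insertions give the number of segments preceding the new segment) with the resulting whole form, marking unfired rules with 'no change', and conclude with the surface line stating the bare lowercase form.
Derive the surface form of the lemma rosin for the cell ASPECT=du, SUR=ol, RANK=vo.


underlying: rosin-a-i-paf
1. e, i -> 0 / V _: fires at position(s) 7: rosinapaf
surface: rosinapaf


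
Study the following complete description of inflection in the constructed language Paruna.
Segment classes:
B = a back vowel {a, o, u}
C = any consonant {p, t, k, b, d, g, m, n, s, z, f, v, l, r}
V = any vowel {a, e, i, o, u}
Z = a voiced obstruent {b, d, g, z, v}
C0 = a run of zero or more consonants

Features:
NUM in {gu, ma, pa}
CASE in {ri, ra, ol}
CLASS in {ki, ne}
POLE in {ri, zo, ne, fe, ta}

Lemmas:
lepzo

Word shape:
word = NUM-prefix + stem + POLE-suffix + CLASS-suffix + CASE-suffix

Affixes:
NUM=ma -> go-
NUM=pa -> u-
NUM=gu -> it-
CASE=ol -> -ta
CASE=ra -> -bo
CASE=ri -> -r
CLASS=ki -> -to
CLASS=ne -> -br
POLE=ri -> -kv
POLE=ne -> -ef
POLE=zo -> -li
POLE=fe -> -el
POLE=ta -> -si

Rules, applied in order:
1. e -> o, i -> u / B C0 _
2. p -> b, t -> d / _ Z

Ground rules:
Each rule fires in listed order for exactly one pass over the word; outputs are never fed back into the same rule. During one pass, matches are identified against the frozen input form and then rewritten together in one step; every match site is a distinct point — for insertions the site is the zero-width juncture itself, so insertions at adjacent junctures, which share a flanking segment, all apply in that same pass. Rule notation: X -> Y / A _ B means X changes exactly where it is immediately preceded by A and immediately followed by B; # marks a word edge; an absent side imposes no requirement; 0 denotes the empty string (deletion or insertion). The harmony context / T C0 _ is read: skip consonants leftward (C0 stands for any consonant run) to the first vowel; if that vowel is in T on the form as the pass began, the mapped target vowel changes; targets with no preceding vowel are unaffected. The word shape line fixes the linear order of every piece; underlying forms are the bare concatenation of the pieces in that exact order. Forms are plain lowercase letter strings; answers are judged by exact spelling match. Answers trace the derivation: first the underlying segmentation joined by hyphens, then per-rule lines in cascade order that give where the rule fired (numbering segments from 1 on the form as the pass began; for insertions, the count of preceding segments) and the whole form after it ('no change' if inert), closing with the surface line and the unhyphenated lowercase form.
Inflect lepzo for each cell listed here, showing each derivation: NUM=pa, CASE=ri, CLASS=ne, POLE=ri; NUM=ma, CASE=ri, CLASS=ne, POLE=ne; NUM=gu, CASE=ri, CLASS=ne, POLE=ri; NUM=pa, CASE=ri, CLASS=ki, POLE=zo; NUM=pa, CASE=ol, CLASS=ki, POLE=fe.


cell NUM=pa, CASE=ri, CLASS=ne, POLE=ri:
underlying: u-lepzo-kv-br-r
1. e -> o, i -> u / B C0 _: fires at position(s) 3: ulopzokvbrr
2. p -> b, t -> d / _ Z: fires at position(s) 4: ulobzokvbrr
surface: ulobzokvbrr

cell NUM=ma, CASE=ri, CLASS=ne, POLE=ne:
underlying: go-lepzo-ef-br-r
1. e -> o, i -> u / B C0 _: fires at position(s) 4, 8: golopzoofbrr
2. p -> b, t -> d / _ Z: fires at position(s) 5: golobzoofbrr
surface: golobzoofbrr

cell NUM=gu, CASE=ri, CLASS=ne, POLE=ri:
underlying: it-lepzo-kv-br-r
1. e -> o, i -> u / B C0 _: no change
2. p -> b, t -> d / _ Z: fires at position(s) 5: itlebzokvbrr
surface: itlebzokvbrr

cell NUM=pa, CASE=ri, CLASS=ki, POLE=zo:
underlying: u-lepzo-li-to-r
1. e -> o, i -> u / B C0 _: fires at position(s) 3, 8: ulopzolutor
2. p -> b, t -> d / _ Z: fires at position(s) 4: ulobzolutor
surface: ulobzolutor

cell NUM=pa, CASE=ol, CLASS=ki, POLE=fe:
underlying: u-lepzo-el-to-ta
1. e -> o, i -> u / B C0 _: fires at position(s) 3, 7: ulopzooltota
2. p -> b, t -> d / _ Z: fires at position(s) 4: ulobzooltota
surface: ulobzooltota


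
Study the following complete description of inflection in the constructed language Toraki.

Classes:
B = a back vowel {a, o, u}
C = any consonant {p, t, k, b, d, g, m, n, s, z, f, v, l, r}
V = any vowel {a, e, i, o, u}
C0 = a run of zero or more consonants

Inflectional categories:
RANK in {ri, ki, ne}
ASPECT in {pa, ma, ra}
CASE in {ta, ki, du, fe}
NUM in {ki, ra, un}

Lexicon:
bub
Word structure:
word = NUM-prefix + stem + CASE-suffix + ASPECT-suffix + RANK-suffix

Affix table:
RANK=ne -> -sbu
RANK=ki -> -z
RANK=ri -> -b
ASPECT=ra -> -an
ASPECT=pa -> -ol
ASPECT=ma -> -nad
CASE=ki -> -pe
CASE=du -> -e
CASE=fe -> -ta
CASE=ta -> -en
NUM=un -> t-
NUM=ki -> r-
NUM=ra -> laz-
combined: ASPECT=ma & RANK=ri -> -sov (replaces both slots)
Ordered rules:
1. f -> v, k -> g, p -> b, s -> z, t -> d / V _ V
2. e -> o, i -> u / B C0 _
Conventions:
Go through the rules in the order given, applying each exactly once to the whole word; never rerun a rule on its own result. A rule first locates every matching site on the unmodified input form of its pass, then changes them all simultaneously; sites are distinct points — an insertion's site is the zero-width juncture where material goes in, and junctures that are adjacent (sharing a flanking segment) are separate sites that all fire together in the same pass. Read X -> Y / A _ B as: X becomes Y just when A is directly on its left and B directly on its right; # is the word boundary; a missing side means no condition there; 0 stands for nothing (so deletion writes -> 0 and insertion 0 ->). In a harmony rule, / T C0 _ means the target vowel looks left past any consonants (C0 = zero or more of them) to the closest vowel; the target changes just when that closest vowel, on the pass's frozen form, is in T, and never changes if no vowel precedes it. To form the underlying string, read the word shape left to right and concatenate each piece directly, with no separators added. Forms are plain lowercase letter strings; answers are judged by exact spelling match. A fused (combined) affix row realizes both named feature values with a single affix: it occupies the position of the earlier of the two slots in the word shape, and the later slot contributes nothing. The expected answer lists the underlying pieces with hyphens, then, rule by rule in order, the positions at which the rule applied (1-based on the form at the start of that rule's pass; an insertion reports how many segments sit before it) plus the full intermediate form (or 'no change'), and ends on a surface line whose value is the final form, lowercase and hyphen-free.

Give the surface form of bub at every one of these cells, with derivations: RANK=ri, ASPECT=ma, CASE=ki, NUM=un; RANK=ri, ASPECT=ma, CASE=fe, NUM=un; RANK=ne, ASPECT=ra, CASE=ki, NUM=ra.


cell RANK=ri, ASPECT=ma, CASE=ki, NUM=un:
underlying: t-bub-pe-sov
1. f -> v, k -> g, p -> b, s -> z, t -> d / V _ V: fires at position(s) 7: tbubpezov
2. e -> o, i -> u / B C0 _: fires at position(s) 6: tbubpozov
surface: tbubpozov

cell RANK=ri, ASPECT=ma, CASE=fe, NUM=un:
underlying: t-bub-ta-sov
1. f -> v, k -> g, p -> b, s -> z, t -> d / V _ V: fires at position(s) 7: tbubtazov
2. e -> o, i -> u / B C0 _: no change
surface: tbubtazov

cell RANK=ne, ASPECT=ra, CASE=ki, NUM=ra:
underlying: laz-bub-pe-an-sbu
1. f -> v, k -> g, p -> b, s -> z, t -> d / V _ V: no change
2. e -> o, i -> u / B C0 _: fires at position(s) 8: lazbubpoansbu
surface: lazbubpoansbu


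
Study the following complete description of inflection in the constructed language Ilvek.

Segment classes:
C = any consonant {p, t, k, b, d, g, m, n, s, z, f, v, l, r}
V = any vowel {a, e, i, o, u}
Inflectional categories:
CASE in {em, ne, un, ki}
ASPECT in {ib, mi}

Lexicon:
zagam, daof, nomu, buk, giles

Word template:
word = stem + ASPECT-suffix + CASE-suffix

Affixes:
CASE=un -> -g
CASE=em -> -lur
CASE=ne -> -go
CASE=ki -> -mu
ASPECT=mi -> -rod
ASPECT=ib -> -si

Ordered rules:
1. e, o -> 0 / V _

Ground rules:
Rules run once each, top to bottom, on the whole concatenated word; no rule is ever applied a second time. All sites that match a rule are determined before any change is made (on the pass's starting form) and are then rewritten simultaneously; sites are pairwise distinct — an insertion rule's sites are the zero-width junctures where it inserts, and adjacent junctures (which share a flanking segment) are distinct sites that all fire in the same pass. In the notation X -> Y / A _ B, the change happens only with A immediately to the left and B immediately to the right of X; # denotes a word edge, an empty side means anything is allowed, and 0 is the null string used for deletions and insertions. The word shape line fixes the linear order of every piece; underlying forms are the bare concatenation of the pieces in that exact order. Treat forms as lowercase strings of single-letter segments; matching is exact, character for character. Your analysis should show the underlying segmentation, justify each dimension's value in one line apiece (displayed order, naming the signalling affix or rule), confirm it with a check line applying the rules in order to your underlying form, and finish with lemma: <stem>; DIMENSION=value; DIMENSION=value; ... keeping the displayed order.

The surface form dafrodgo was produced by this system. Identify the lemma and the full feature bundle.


underlying: daof-rod-go
CASE=ne - signalled by the affix -go
ASPECT=mi - signalled by the affix -rod
check: daofrodgo -> dafrodgo
lemma: daof; CASE=ne; ASPECT=mi


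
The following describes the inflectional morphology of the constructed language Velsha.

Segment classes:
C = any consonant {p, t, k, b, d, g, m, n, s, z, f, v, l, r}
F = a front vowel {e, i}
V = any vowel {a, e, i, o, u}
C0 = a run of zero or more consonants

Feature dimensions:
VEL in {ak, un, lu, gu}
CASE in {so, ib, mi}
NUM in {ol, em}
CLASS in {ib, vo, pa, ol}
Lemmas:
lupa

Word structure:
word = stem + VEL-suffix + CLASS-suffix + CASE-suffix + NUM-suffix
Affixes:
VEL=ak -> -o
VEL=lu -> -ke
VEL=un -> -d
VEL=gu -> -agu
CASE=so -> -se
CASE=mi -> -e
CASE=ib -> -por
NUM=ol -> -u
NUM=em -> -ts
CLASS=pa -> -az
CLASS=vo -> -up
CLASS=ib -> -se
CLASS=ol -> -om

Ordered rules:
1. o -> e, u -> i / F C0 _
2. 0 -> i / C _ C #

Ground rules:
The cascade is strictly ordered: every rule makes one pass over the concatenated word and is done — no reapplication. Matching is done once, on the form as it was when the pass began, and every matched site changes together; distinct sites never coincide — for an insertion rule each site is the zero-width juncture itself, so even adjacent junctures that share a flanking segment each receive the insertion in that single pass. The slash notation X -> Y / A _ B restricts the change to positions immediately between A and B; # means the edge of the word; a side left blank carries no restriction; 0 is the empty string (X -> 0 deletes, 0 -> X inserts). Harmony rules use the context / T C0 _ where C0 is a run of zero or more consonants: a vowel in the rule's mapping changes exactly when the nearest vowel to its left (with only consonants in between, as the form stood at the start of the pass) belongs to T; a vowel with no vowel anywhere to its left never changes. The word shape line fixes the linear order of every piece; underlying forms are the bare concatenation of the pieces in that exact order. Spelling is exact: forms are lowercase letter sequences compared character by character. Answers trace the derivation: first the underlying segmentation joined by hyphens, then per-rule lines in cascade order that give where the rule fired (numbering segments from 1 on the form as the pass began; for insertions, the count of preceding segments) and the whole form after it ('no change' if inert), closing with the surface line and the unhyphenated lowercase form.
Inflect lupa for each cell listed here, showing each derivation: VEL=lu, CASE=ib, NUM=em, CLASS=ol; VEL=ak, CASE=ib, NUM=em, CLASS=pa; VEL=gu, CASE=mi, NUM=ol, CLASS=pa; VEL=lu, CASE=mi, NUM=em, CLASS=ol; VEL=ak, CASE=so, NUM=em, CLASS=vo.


cell VEL=lu, CASE=ib, NUM=em, CLASS=ol:
underlying: lupa-ke-om-por-ts
1. o -> e, u -> i / F C0 _: fires at position(s) 7: lupakeemports
2. 0 -> i / C _ C #: inserts after position(s) 12: lupakeemportis
surface: lupakeemportis

cell VEL=ak, CASE=ib, NUM=em, CLASS=pa:
underlying: lupa-o-az-por-ts
1. o -> e, u -> i / F C0 _: no change
2. 0 -> i / C _ C #: inserts after position(s) 11: lupaoazportis
surface: lupaoazportis

cell VEL=gu, CASE=mi, NUM=ol, CLASS=pa:
underlying: lupa-agu-az-e-u
1. o -> e, u -> i / F C0 _: fires at position(s) 11: lupaaguazei
2. 0 -> i / C _ C #: no change
surface: lupaaguazei

cell VEL=lu, CASE=mi, NUM=em, CLASS=ol:
underlying: lupa-ke-om-e-ts
1. o -> e, u -> i / F C0 _: fires at position(s) 7: lupakeemets
2. 0 -> i / C _ C #: inserts after position(s) 10: lupakeemetis
surface: lupakeemetis

cell VEL=ak, CASE=so, NUM=em, CLASS=vo:
underlying: lupa-o-up-se-ts
1. o -> e, u -> i / F C0 _: no change
2. 0 -> i / C _ C #: inserts after position(s) 10: lupaoupsetis
surface: lupaoupsetis
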